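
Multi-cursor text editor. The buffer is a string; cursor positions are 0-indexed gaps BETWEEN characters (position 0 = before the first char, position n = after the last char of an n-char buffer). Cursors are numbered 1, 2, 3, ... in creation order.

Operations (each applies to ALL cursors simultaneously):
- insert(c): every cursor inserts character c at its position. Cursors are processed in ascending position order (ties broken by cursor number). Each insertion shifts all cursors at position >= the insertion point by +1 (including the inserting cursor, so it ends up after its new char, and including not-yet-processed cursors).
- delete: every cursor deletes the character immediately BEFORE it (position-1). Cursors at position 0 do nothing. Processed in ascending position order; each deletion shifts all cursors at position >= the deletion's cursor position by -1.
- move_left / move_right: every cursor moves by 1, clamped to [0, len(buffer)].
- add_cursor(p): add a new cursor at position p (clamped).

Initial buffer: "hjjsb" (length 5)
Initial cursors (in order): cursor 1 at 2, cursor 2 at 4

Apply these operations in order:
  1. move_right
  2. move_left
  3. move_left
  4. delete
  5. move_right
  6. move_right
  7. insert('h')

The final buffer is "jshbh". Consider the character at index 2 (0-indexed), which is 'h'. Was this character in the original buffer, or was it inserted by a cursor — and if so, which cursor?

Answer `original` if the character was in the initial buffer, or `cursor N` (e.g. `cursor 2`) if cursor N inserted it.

Answer: cursor 1

Derivation:
After op 1 (move_right): buffer="hjjsb" (len 5), cursors c1@3 c2@5, authorship .....
After op 2 (move_left): buffer="hjjsb" (len 5), cursors c1@2 c2@4, authorship .....
After op 3 (move_left): buffer="hjjsb" (len 5), cursors c1@1 c2@3, authorship .....
After op 4 (delete): buffer="jsb" (len 3), cursors c1@0 c2@1, authorship ...
After op 5 (move_right): buffer="jsb" (len 3), cursors c1@1 c2@2, authorship ...
After op 6 (move_right): buffer="jsb" (len 3), cursors c1@2 c2@3, authorship ...
After op 7 (insert('h')): buffer="jshbh" (len 5), cursors c1@3 c2@5, authorship ..1.2
Authorship (.=original, N=cursor N): . . 1 . 2
Index 2: author = 1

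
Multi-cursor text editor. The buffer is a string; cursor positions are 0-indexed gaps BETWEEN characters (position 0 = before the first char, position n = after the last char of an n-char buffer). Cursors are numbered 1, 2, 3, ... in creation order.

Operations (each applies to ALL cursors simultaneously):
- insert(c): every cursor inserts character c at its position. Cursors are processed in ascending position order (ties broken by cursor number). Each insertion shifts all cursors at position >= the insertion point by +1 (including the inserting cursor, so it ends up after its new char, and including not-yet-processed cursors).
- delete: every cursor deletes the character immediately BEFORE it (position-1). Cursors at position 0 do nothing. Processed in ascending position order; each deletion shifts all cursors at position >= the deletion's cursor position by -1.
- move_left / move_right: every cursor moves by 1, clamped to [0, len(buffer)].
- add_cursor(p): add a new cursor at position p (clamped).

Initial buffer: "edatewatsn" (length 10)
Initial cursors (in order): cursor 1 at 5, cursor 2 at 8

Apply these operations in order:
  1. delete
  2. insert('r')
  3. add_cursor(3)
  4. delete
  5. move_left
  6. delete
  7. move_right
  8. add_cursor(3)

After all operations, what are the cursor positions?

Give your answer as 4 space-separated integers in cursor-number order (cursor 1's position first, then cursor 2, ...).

Answer: 1 2 1 3

Derivation:
After op 1 (delete): buffer="edatwasn" (len 8), cursors c1@4 c2@6, authorship ........
After op 2 (insert('r')): buffer="edatrwarsn" (len 10), cursors c1@5 c2@8, authorship ....1..2..
After op 3 (add_cursor(3)): buffer="edatrwarsn" (len 10), cursors c3@3 c1@5 c2@8, authorship ....1..2..
After op 4 (delete): buffer="edtwasn" (len 7), cursors c3@2 c1@3 c2@5, authorship .......
After op 5 (move_left): buffer="edtwasn" (len 7), cursors c3@1 c1@2 c2@4, authorship .......
After op 6 (delete): buffer="tasn" (len 4), cursors c1@0 c3@0 c2@1, authorship ....
After op 7 (move_right): buffer="tasn" (len 4), cursors c1@1 c3@1 c2@2, authorship ....
After op 8 (add_cursor(3)): buffer="tasn" (len 4), cursors c1@1 c3@1 c2@2 c4@3, authorship ....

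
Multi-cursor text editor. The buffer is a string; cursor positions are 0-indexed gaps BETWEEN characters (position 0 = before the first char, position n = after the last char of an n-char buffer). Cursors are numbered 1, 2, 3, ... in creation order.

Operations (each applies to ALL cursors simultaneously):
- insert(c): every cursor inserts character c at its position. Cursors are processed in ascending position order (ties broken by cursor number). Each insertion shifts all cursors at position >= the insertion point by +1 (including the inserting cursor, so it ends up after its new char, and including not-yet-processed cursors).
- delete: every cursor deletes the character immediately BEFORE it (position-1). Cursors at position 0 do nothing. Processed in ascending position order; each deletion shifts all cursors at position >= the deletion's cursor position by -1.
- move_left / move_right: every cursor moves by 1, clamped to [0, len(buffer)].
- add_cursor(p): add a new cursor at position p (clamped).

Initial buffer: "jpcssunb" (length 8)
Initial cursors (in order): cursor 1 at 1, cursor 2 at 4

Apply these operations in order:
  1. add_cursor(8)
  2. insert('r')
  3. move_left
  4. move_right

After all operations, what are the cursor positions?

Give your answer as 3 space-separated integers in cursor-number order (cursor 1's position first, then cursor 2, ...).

Answer: 2 6 11

Derivation:
After op 1 (add_cursor(8)): buffer="jpcssunb" (len 8), cursors c1@1 c2@4 c3@8, authorship ........
After op 2 (insert('r')): buffer="jrpcsrsunbr" (len 11), cursors c1@2 c2@6 c3@11, authorship .1...2....3
After op 3 (move_left): buffer="jrpcsrsunbr" (len 11), cursors c1@1 c2@5 c3@10, authorship .1...2....3
After op 4 (move_right): buffer="jrpcsrsunbr" (len 11), cursors c1@2 c2@6 c3@11, authorship .1...2....3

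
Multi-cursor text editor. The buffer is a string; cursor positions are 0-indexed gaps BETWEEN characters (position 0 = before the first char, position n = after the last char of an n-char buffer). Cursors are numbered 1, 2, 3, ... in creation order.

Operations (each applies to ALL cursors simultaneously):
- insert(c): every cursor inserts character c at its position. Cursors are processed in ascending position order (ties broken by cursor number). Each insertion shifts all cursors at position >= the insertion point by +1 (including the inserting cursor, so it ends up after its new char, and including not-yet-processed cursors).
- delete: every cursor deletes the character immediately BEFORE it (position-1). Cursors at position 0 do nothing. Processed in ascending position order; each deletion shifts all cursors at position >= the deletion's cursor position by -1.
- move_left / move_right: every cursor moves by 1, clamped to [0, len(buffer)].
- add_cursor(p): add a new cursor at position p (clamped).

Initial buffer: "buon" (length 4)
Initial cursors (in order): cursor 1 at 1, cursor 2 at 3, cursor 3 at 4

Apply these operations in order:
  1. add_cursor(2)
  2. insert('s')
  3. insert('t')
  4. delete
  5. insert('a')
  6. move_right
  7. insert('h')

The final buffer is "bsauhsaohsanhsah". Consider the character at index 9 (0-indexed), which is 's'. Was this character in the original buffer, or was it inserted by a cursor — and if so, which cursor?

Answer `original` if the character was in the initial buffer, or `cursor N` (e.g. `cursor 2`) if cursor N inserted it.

Answer: cursor 2

Derivation:
After op 1 (add_cursor(2)): buffer="buon" (len 4), cursors c1@1 c4@2 c2@3 c3@4, authorship ....
After op 2 (insert('s')): buffer="bsusosns" (len 8), cursors c1@2 c4@4 c2@6 c3@8, authorship .1.4.2.3
After op 3 (insert('t')): buffer="bstustostnst" (len 12), cursors c1@3 c4@6 c2@9 c3@12, authorship .11.44.22.33
After op 4 (delete): buffer="bsusosns" (len 8), cursors c1@2 c4@4 c2@6 c3@8, authorship .1.4.2.3
After op 5 (insert('a')): buffer="bsausaosansa" (len 12), cursors c1@3 c4@6 c2@9 c3@12, authorship .11.44.22.33
After op 6 (move_right): buffer="bsausaosansa" (len 12), cursors c1@4 c4@7 c2@10 c3@12, authorship .11.44.22.33
After op 7 (insert('h')): buffer="bsauhsaohsanhsah" (len 16), cursors c1@5 c4@9 c2@13 c3@16, authorship .11.144.422.2333
Authorship (.=original, N=cursor N): . 1 1 . 1 4 4 . 4 2 2 . 2 3 3 3
Index 9: author = 2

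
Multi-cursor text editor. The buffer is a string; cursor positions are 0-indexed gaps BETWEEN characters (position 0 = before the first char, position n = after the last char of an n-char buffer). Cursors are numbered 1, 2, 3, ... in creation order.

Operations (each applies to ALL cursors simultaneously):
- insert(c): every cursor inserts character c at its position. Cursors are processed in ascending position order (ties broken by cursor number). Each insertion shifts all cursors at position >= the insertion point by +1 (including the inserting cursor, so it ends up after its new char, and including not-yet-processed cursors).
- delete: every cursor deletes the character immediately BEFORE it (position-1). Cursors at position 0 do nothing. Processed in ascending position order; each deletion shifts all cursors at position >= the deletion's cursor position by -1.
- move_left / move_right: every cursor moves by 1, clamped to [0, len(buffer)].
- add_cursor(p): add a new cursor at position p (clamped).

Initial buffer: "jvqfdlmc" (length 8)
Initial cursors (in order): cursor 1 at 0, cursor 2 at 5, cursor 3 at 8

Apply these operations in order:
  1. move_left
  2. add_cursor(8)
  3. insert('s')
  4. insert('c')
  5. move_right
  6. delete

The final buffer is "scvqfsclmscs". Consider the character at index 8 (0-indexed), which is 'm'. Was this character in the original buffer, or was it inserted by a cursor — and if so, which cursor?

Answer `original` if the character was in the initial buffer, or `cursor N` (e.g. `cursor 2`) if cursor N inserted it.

After op 1 (move_left): buffer="jvqfdlmc" (len 8), cursors c1@0 c2@4 c3@7, authorship ........
After op 2 (add_cursor(8)): buffer="jvqfdlmc" (len 8), cursors c1@0 c2@4 c3@7 c4@8, authorship ........
After op 3 (insert('s')): buffer="sjvqfsdlmscs" (len 12), cursors c1@1 c2@6 c3@10 c4@12, authorship 1....2...3.4
After op 4 (insert('c')): buffer="scjvqfscdlmsccsc" (len 16), cursors c1@2 c2@8 c3@13 c4@16, authorship 11....22...33.44
After op 5 (move_right): buffer="scjvqfscdlmsccsc" (len 16), cursors c1@3 c2@9 c3@14 c4@16, authorship 11....22...33.44
After op 6 (delete): buffer="scvqfsclmscs" (len 12), cursors c1@2 c2@7 c3@11 c4@12, authorship 11...22..334
Authorship (.=original, N=cursor N): 1 1 . . . 2 2 . . 3 3 4
Index 8: author = original

Answer: original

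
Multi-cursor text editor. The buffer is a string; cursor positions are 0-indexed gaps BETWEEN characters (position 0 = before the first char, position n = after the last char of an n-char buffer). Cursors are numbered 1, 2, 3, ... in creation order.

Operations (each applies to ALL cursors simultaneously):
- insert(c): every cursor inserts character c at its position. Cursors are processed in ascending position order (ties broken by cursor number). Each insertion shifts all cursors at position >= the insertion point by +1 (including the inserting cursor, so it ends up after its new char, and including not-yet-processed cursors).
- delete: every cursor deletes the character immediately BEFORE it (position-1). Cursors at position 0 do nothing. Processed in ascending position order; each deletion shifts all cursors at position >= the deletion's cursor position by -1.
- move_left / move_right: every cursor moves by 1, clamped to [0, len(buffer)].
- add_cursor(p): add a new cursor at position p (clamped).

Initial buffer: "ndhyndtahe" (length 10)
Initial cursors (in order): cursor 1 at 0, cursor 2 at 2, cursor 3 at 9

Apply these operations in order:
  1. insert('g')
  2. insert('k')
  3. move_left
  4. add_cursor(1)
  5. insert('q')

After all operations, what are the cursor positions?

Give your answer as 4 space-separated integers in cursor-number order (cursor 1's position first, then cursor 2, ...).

After op 1 (insert('g')): buffer="gndghyndtahge" (len 13), cursors c1@1 c2@4 c3@12, authorship 1..2.......3.
After op 2 (insert('k')): buffer="gkndgkhyndtahgke" (len 16), cursors c1@2 c2@6 c3@15, authorship 11..22.......33.
After op 3 (move_left): buffer="gkndgkhyndtahgke" (len 16), cursors c1@1 c2@5 c3@14, authorship 11..22.......33.
After op 4 (add_cursor(1)): buffer="gkndgkhyndtahgke" (len 16), cursors c1@1 c4@1 c2@5 c3@14, authorship 11..22.......33.
After op 5 (insert('q')): buffer="gqqkndgqkhyndtahgqke" (len 20), cursors c1@3 c4@3 c2@8 c3@18, authorship 1141..222.......333.

Answer: 3 8 18 3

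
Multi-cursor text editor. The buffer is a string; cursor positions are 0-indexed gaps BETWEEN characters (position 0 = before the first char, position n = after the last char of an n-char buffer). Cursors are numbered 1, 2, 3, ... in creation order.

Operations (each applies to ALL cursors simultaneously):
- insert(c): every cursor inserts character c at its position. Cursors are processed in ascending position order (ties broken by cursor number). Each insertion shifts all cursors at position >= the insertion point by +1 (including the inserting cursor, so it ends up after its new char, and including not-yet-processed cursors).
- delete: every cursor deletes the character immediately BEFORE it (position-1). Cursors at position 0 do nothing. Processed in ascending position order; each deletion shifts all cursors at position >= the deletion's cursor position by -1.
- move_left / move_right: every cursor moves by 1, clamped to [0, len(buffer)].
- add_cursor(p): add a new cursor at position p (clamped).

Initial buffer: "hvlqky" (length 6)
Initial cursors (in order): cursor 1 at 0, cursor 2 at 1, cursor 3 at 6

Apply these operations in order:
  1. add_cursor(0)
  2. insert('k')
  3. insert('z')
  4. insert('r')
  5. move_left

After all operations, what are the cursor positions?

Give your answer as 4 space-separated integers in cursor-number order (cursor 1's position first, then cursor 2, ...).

Answer: 5 9 17 5

Derivation:
After op 1 (add_cursor(0)): buffer="hvlqky" (len 6), cursors c1@0 c4@0 c2@1 c3@6, authorship ......
After op 2 (insert('k')): buffer="kkhkvlqkyk" (len 10), cursors c1@2 c4@2 c2@4 c3@10, authorship 14.2.....3
After op 3 (insert('z')): buffer="kkzzhkzvlqkykz" (len 14), cursors c1@4 c4@4 c2@7 c3@14, authorship 1414.22.....33
After op 4 (insert('r')): buffer="kkzzrrhkzrvlqkykzr" (len 18), cursors c1@6 c4@6 c2@10 c3@18, authorship 141414.222.....333
After op 5 (move_left): buffer="kkzzrrhkzrvlqkykzr" (len 18), cursors c1@5 c4@5 c2@9 c3@17, authorship 141414.222.....333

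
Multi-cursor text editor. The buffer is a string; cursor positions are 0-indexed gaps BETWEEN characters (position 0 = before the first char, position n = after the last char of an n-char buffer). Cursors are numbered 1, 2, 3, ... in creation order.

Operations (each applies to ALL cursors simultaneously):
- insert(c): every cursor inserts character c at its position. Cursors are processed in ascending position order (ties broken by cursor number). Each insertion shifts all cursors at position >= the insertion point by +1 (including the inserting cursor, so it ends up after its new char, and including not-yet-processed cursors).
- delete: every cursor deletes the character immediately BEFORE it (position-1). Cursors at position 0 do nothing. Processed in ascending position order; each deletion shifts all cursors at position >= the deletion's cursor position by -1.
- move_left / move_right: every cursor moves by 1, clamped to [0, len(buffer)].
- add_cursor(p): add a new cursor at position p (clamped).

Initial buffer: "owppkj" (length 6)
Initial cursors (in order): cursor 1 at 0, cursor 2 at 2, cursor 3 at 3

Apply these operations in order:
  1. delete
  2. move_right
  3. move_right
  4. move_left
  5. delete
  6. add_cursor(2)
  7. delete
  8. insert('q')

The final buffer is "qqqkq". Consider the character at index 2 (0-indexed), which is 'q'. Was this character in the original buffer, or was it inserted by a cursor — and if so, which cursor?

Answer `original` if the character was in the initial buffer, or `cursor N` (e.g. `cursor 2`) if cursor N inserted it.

Answer: cursor 3

Derivation:
After op 1 (delete): buffer="opkj" (len 4), cursors c1@0 c2@1 c3@1, authorship ....
After op 2 (move_right): buffer="opkj" (len 4), cursors c1@1 c2@2 c3@2, authorship ....
After op 3 (move_right): buffer="opkj" (len 4), cursors c1@2 c2@3 c3@3, authorship ....
After op 4 (move_left): buffer="opkj" (len 4), cursors c1@1 c2@2 c3@2, authorship ....
After op 5 (delete): buffer="kj" (len 2), cursors c1@0 c2@0 c3@0, authorship ..
After op 6 (add_cursor(2)): buffer="kj" (len 2), cursors c1@0 c2@0 c3@0 c4@2, authorship ..
After op 7 (delete): buffer="k" (len 1), cursors c1@0 c2@0 c3@0 c4@1, authorship .
After op 8 (insert('q')): buffer="qqqkq" (len 5), cursors c1@3 c2@3 c3@3 c4@5, authorship 123.4
Authorship (.=original, N=cursor N): 1 2 3 . 4
Index 2: author = 3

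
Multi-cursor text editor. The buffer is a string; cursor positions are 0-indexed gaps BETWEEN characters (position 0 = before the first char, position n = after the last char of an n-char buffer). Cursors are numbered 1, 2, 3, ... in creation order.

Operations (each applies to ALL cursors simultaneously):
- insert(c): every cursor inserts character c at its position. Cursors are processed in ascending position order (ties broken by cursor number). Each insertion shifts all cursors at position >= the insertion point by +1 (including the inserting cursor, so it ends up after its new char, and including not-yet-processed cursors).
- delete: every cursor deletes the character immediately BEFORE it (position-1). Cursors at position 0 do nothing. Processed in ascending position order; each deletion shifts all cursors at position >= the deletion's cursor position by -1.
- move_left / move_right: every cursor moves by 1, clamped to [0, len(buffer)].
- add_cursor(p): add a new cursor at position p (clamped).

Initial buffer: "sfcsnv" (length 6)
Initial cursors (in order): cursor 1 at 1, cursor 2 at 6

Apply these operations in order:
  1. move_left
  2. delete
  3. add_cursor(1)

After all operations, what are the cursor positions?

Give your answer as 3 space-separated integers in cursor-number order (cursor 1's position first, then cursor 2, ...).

After op 1 (move_left): buffer="sfcsnv" (len 6), cursors c1@0 c2@5, authorship ......
After op 2 (delete): buffer="sfcsv" (len 5), cursors c1@0 c2@4, authorship .....
After op 3 (add_cursor(1)): buffer="sfcsv" (len 5), cursors c1@0 c3@1 c2@4, authorship .....

Answer: 0 4 1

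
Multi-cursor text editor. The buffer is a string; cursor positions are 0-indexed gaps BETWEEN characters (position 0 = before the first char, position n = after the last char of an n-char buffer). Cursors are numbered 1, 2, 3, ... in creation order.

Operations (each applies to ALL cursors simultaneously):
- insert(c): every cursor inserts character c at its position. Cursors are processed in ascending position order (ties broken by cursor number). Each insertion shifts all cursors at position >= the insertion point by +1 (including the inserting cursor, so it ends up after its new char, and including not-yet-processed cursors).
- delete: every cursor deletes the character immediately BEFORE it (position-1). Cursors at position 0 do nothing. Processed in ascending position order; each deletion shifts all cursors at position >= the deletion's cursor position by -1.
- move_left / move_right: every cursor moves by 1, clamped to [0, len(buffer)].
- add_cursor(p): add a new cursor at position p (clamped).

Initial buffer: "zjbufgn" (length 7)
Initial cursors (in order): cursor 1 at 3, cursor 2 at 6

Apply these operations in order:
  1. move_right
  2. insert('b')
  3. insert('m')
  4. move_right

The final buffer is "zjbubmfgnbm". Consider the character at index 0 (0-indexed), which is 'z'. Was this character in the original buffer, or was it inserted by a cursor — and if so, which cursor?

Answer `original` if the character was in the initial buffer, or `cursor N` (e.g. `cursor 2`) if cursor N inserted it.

After op 1 (move_right): buffer="zjbufgn" (len 7), cursors c1@4 c2@7, authorship .......
After op 2 (insert('b')): buffer="zjbubfgnb" (len 9), cursors c1@5 c2@9, authorship ....1...2
After op 3 (insert('m')): buffer="zjbubmfgnbm" (len 11), cursors c1@6 c2@11, authorship ....11...22
After op 4 (move_right): buffer="zjbubmfgnbm" (len 11), cursors c1@7 c2@11, authorship ....11...22
Authorship (.=original, N=cursor N): . . . . 1 1 . . . 2 2
Index 0: author = original

Answer: original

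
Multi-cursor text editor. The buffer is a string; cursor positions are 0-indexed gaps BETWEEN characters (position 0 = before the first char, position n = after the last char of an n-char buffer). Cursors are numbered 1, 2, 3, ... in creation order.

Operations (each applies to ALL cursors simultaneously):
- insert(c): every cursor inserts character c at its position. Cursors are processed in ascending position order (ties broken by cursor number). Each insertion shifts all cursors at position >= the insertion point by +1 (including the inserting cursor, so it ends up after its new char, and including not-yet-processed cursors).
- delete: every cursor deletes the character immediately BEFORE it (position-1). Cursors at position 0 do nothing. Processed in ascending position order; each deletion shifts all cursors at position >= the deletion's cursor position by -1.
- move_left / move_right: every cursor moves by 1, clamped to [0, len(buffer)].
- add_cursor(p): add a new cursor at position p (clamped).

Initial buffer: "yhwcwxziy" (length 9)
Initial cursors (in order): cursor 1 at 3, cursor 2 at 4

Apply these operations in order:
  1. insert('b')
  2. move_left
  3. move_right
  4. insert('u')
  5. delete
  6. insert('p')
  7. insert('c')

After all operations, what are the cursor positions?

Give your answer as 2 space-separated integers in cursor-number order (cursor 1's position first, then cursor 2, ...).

Answer: 6 10

Derivation:
After op 1 (insert('b')): buffer="yhwbcbwxziy" (len 11), cursors c1@4 c2@6, authorship ...1.2.....
After op 2 (move_left): buffer="yhwbcbwxziy" (len 11), cursors c1@3 c2@5, authorship ...1.2.....
After op 3 (move_right): buffer="yhwbcbwxziy" (len 11), cursors c1@4 c2@6, authorship ...1.2.....
After op 4 (insert('u')): buffer="yhwbucbuwxziy" (len 13), cursors c1@5 c2@8, authorship ...11.22.....
After op 5 (delete): buffer="yhwbcbwxziy" (len 11), cursors c1@4 c2@6, authorship ...1.2.....
After op 6 (insert('p')): buffer="yhwbpcbpwxziy" (len 13), cursors c1@5 c2@8, authorship ...11.22.....
After op 7 (insert('c')): buffer="yhwbpccbpcwxziy" (len 15), cursors c1@6 c2@10, authorship ...111.222.....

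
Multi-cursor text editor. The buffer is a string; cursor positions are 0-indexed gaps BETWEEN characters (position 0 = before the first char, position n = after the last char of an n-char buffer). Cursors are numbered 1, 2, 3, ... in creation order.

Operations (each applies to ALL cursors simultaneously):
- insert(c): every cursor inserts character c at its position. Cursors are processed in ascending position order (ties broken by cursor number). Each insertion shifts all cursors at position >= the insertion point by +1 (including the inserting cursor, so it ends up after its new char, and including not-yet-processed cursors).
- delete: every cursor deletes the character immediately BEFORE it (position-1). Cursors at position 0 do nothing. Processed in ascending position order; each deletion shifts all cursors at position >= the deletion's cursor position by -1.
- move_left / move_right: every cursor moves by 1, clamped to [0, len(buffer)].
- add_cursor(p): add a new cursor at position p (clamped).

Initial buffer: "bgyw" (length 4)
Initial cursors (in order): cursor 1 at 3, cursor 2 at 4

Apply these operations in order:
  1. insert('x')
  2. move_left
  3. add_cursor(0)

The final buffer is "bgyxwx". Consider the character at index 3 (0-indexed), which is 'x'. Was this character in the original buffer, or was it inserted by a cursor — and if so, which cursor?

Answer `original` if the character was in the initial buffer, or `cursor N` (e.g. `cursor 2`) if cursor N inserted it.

After op 1 (insert('x')): buffer="bgyxwx" (len 6), cursors c1@4 c2@6, authorship ...1.2
After op 2 (move_left): buffer="bgyxwx" (len 6), cursors c1@3 c2@5, authorship ...1.2
After op 3 (add_cursor(0)): buffer="bgyxwx" (len 6), cursors c3@0 c1@3 c2@5, authorship ...1.2
Authorship (.=original, N=cursor N): . . . 1 . 2
Index 3: author = 1

Answer: cursor 1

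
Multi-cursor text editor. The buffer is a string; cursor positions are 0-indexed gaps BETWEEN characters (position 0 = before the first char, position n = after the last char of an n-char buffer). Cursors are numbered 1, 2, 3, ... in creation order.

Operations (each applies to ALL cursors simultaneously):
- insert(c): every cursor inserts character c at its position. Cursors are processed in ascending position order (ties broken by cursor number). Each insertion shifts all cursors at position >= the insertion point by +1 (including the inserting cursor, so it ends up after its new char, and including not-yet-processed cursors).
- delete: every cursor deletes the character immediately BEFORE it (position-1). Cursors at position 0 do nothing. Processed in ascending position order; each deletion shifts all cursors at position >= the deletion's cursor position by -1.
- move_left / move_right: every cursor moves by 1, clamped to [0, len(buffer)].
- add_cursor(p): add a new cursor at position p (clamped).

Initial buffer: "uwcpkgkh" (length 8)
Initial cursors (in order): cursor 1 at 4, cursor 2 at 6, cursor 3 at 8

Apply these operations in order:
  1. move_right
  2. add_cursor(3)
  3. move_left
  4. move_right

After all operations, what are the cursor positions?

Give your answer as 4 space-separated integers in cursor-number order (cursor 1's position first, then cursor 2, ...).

After op 1 (move_right): buffer="uwcpkgkh" (len 8), cursors c1@5 c2@7 c3@8, authorship ........
After op 2 (add_cursor(3)): buffer="uwcpkgkh" (len 8), cursors c4@3 c1@5 c2@7 c3@8, authorship ........
After op 3 (move_left): buffer="uwcpkgkh" (len 8), cursors c4@2 c1@4 c2@6 c3@7, authorship ........
After op 4 (move_right): buffer="uwcpkgkh" (len 8), cursors c4@3 c1@5 c2@7 c3@8, authorship ........

Answer: 5 7 8 3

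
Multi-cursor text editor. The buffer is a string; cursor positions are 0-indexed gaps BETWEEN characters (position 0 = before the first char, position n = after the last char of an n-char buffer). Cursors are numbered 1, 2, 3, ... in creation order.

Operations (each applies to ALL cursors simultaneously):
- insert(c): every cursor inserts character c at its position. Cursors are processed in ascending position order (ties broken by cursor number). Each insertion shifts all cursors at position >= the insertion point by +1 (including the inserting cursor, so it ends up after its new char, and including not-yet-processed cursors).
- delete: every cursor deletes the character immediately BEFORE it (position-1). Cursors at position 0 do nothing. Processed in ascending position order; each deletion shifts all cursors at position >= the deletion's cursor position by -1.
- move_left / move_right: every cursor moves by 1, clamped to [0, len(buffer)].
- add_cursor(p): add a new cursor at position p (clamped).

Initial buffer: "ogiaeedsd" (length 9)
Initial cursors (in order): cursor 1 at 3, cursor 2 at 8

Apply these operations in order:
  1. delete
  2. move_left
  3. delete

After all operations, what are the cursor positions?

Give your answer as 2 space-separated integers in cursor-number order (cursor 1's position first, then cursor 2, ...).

Answer: 0 3

Derivation:
After op 1 (delete): buffer="ogaeedd" (len 7), cursors c1@2 c2@6, authorship .......
After op 2 (move_left): buffer="ogaeedd" (len 7), cursors c1@1 c2@5, authorship .......
After op 3 (delete): buffer="gaedd" (len 5), cursors c1@0 c2@3, authorship .....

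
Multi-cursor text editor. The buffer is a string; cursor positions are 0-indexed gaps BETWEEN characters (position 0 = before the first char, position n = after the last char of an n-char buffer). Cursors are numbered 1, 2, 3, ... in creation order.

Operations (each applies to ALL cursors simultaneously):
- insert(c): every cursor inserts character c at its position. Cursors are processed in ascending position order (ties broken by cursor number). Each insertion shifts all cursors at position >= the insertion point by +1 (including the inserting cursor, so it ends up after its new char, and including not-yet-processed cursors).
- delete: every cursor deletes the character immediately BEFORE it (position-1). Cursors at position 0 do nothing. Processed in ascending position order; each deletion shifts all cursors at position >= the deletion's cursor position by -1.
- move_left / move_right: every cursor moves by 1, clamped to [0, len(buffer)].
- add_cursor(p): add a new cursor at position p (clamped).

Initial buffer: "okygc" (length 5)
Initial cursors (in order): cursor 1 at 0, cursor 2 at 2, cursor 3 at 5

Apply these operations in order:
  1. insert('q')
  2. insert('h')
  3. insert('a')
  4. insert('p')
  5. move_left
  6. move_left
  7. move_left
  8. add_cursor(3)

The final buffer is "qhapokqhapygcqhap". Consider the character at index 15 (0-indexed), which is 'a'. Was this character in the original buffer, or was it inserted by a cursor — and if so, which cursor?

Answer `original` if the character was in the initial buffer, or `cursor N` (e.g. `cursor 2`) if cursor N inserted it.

After op 1 (insert('q')): buffer="qokqygcq" (len 8), cursors c1@1 c2@4 c3@8, authorship 1..2...3
After op 2 (insert('h')): buffer="qhokqhygcqh" (len 11), cursors c1@2 c2@6 c3@11, authorship 11..22...33
After op 3 (insert('a')): buffer="qhaokqhaygcqha" (len 14), cursors c1@3 c2@8 c3@14, authorship 111..222...333
After op 4 (insert('p')): buffer="qhapokqhapygcqhap" (len 17), cursors c1@4 c2@10 c3@17, authorship 1111..2222...3333
After op 5 (move_left): buffer="qhapokqhapygcqhap" (len 17), cursors c1@3 c2@9 c3@16, authorship 1111..2222...3333
After op 6 (move_left): buffer="qhapokqhapygcqhap" (len 17), cursors c1@2 c2@8 c3@15, authorship 1111..2222...3333
After op 7 (move_left): buffer="qhapokqhapygcqhap" (len 17), cursors c1@1 c2@7 c3@14, authorship 1111..2222...3333
After op 8 (add_cursor(3)): buffer="qhapokqhapygcqhap" (len 17), cursors c1@1 c4@3 c2@7 c3@14, authorship 1111..2222...3333
Authorship (.=original, N=cursor N): 1 1 1 1 . . 2 2 2 2 . . . 3 3 3 3
Index 15: author = 3

Answer: cursor 3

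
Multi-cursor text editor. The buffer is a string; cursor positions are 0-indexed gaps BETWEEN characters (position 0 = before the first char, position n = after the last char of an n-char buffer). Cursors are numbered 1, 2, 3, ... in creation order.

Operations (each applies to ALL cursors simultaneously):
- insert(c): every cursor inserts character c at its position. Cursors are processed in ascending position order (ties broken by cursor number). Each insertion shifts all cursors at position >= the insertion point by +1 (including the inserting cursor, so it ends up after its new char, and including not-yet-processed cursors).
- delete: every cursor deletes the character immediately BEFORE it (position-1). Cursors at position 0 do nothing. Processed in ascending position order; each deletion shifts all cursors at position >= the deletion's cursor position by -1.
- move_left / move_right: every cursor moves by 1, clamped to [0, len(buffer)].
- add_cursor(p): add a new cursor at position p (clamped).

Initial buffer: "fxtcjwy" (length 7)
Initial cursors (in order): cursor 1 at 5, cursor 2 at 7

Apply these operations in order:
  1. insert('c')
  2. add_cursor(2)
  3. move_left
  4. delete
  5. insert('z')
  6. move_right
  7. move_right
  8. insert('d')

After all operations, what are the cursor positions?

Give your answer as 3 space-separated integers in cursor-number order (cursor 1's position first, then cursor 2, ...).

Answer: 9 12 4

Derivation:
After op 1 (insert('c')): buffer="fxtcjcwyc" (len 9), cursors c1@6 c2@9, authorship .....1..2
After op 2 (add_cursor(2)): buffer="fxtcjcwyc" (len 9), cursors c3@2 c1@6 c2@9, authorship .....1..2
After op 3 (move_left): buffer="fxtcjcwyc" (len 9), cursors c3@1 c1@5 c2@8, authorship .....1..2
After op 4 (delete): buffer="xtccwc" (len 6), cursors c3@0 c1@3 c2@5, authorship ...1.2
After op 5 (insert('z')): buffer="zxtczcwzc" (len 9), cursors c3@1 c1@5 c2@8, authorship 3...11.22
After op 6 (move_right): buffer="zxtczcwzc" (len 9), cursors c3@2 c1@6 c2@9, authorship 3...11.22
After op 7 (move_right): buffer="zxtczcwzc" (len 9), cursors c3@3 c1@7 c2@9, authorship 3...11.22
After op 8 (insert('d')): buffer="zxtdczcwdzcd" (len 12), cursors c3@4 c1@9 c2@12, authorship 3..3.11.1222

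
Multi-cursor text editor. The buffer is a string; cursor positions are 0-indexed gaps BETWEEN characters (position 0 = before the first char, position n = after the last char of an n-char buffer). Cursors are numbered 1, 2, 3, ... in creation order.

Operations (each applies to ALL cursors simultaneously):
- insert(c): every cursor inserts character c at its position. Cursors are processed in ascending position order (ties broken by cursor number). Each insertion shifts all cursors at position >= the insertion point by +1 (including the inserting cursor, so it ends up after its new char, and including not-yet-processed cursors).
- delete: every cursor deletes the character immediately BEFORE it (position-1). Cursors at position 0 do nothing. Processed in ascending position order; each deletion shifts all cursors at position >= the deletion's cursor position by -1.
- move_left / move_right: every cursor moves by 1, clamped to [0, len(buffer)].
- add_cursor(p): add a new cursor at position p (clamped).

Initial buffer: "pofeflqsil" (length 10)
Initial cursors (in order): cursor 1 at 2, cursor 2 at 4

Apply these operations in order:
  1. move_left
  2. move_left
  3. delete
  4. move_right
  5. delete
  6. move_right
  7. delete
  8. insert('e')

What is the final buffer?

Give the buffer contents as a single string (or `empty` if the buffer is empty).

After op 1 (move_left): buffer="pofeflqsil" (len 10), cursors c1@1 c2@3, authorship ..........
After op 2 (move_left): buffer="pofeflqsil" (len 10), cursors c1@0 c2@2, authorship ..........
After op 3 (delete): buffer="pfeflqsil" (len 9), cursors c1@0 c2@1, authorship .........
After op 4 (move_right): buffer="pfeflqsil" (len 9), cursors c1@1 c2@2, authorship .........
After op 5 (delete): buffer="eflqsil" (len 7), cursors c1@0 c2@0, authorship .......
After op 6 (move_right): buffer="eflqsil" (len 7), cursors c1@1 c2@1, authorship .......
After op 7 (delete): buffer="flqsil" (len 6), cursors c1@0 c2@0, authorship ......
After op 8 (insert('e')): buffer="eeflqsil" (len 8), cursors c1@2 c2@2, authorship 12......

Answer: eeflqsil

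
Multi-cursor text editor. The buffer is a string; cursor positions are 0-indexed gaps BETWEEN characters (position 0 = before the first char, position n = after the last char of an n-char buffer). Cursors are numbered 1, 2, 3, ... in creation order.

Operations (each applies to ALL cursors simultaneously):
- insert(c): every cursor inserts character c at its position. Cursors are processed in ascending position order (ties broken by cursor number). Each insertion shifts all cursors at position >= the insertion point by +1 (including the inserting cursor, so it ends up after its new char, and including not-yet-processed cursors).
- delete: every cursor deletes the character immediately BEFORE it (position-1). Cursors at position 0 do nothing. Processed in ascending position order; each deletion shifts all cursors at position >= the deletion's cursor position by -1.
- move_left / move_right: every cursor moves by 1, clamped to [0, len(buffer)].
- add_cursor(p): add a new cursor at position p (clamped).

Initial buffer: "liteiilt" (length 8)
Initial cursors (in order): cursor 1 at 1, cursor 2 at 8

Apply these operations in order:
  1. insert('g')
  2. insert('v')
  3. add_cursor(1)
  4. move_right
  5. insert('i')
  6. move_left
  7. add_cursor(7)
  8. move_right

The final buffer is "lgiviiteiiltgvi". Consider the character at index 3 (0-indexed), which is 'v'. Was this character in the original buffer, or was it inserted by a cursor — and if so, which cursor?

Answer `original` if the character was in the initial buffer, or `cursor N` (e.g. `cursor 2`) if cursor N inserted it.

Answer: cursor 1

Derivation:
After op 1 (insert('g')): buffer="lgiteiiltg" (len 10), cursors c1@2 c2@10, authorship .1.......2
After op 2 (insert('v')): buffer="lgviteiiltgv" (len 12), cursors c1@3 c2@12, authorship .11.......22
After op 3 (add_cursor(1)): buffer="lgviteiiltgv" (len 12), cursors c3@1 c1@3 c2@12, authorship .11.......22
After op 4 (move_right): buffer="lgviteiiltgv" (len 12), cursors c3@2 c1@4 c2@12, authorship .11.......22
After op 5 (insert('i')): buffer="lgiviiteiiltgvi" (len 15), cursors c3@3 c1@6 c2@15, authorship .131.1......222
After op 6 (move_left): buffer="lgiviiteiiltgvi" (len 15), cursors c3@2 c1@5 c2@14, authorship .131.1......222
After op 7 (add_cursor(7)): buffer="lgiviiteiiltgvi" (len 15), cursors c3@2 c1@5 c4@7 c2@14, authorship .131.1......222
After op 8 (move_right): buffer="lgiviiteiiltgvi" (len 15), cursors c3@3 c1@6 c4@8 c2@15, authorship .131.1......222
Authorship (.=original, N=cursor N): . 1 3 1 . 1 . . . . . . 2 2 2
Index 3: author = 1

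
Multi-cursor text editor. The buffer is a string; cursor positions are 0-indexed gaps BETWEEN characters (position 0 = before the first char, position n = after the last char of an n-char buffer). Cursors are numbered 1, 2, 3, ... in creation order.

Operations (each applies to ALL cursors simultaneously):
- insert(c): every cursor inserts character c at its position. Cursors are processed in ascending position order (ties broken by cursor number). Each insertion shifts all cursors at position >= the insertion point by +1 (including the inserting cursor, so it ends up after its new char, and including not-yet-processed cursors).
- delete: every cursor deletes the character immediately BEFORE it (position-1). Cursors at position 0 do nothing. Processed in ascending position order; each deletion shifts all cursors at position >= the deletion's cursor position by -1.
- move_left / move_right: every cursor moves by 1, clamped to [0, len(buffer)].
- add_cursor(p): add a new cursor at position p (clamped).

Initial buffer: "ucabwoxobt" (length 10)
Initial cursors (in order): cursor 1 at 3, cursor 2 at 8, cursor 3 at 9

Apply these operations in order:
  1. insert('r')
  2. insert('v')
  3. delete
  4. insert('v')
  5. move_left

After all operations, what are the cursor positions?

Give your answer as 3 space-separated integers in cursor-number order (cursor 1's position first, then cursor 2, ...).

Answer: 4 11 14

Derivation:
After op 1 (insert('r')): buffer="ucarbwoxorbrt" (len 13), cursors c1@4 c2@10 c3@12, authorship ...1.....2.3.
After op 2 (insert('v')): buffer="ucarvbwoxorvbrvt" (len 16), cursors c1@5 c2@12 c3@15, authorship ...11.....22.33.
After op 3 (delete): buffer="ucarbwoxorbrt" (len 13), cursors c1@4 c2@10 c3@12, authorship ...1.....2.3.
After op 4 (insert('v')): buffer="ucarvbwoxorvbrvt" (len 16), cursors c1@5 c2@12 c3@15, authorship ...11.....22.33.
After op 5 (move_left): buffer="ucarvbwoxorvbrvt" (len 16), cursors c1@4 c2@11 c3@14, authorship ...11.....22.33.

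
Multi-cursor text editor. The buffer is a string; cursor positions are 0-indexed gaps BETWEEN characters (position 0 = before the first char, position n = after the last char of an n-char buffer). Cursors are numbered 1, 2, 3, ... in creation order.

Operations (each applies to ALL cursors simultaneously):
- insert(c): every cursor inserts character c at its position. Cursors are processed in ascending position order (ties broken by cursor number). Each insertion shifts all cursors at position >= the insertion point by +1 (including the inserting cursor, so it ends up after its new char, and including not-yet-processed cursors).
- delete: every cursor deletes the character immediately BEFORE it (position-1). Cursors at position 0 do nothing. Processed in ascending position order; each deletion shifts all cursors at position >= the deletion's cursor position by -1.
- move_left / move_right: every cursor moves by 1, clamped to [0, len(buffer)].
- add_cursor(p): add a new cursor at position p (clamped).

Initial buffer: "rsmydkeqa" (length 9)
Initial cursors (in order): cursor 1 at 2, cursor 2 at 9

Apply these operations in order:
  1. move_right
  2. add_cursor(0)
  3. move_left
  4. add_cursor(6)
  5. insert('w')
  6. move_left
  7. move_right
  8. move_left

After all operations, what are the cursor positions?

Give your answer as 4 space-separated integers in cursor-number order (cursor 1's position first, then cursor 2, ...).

Answer: 3 11 0 8

Derivation:
After op 1 (move_right): buffer="rsmydkeqa" (len 9), cursors c1@3 c2@9, authorship .........
After op 2 (add_cursor(0)): buffer="rsmydkeqa" (len 9), cursors c3@0 c1@3 c2@9, authorship .........
After op 3 (move_left): buffer="rsmydkeqa" (len 9), cursors c3@0 c1@2 c2@8, authorship .........
After op 4 (add_cursor(6)): buffer="rsmydkeqa" (len 9), cursors c3@0 c1@2 c4@6 c2@8, authorship .........
After op 5 (insert('w')): buffer="wrswmydkweqwa" (len 13), cursors c3@1 c1@4 c4@9 c2@12, authorship 3..1....4..2.
After op 6 (move_left): buffer="wrswmydkweqwa" (len 13), cursors c3@0 c1@3 c4@8 c2@11, authorship 3..1....4..2.
After op 7 (move_right): buffer="wrswmydkweqwa" (len 13), cursors c3@1 c1@4 c4@9 c2@12, authorship 3..1....4..2.
After op 8 (move_left): buffer="wrswmydkweqwa" (len 13), cursors c3@0 c1@3 c4@8 c2@11, authorship 3..1....4..2.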